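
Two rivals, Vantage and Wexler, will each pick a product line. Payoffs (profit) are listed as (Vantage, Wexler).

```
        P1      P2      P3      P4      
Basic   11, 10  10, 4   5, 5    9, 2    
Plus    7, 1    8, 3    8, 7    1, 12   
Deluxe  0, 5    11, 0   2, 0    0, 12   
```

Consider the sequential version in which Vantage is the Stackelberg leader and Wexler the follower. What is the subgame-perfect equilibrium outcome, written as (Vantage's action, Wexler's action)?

(Basic, P1)

Solve by backward induction (Vantage leads).
- Basic → Wexler plays P1 (best of 10, 4, 5, 2); Vantage gets 11.
- Plus → Wexler plays P4 (best of 1, 3, 7, 12); Vantage gets 1.
- Deluxe → Wexler plays P4 (best of 5, 0, 0, 12); Vantage gets 0.
Maximizing over 11, 1, 0, Vantage chooses Basic. Subgame-perfect outcome: (Basic, P1) with payoffs (11, 10).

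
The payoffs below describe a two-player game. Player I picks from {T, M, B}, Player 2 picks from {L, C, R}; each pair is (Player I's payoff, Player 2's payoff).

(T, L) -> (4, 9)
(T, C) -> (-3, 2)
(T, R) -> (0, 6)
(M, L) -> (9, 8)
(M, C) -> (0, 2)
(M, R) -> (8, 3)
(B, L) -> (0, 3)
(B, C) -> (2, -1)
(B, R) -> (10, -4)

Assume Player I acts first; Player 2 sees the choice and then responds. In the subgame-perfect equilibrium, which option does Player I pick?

Solve by backward induction (Player I leads).
- T → Player 2 plays L (best of 9, 2, 6); Player I gets 4.
- M → Player 2 plays L (best of 8, 2, 3); Player I gets 9.
- B → Player 2 plays L (best of 3, -1, -4); Player I gets 0.
Player I's induced payoffs are 4, 9, 0, so Player I commits to M. Subgame-perfect outcome: (M, L) with payoffs (9, 8).

M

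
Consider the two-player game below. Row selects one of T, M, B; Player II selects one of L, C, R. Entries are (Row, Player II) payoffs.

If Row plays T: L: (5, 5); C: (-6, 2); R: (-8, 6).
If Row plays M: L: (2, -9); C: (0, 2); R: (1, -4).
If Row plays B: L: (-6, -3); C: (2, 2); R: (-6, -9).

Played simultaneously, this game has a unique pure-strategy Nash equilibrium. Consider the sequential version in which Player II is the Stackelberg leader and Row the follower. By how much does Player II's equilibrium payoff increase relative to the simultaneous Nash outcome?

Solve by backward induction (Player II leads).
- L: Row compares 5, 2, -6 and picks T; Player II would get 5.
- C: Row compares -6, 0, 2 and picks B; Player II would get 2.
- R: Row compares -8, 1, -6 and picks M; Player II would get -4.
Player II's induced payoffs are 5, 2, -4, so Player II commits to L. Subgame-perfect outcome: (T, L) with payoffs (5, 5).
Under simultaneous play:
Row's best replies: L→T; C→B; R→M.
Player II's best replies: T→R; M→C; B→C.
The unique mutual best reply is (B, C), giving (2, 2).
Player II's commitment gain: 5 − 2 = 3.

3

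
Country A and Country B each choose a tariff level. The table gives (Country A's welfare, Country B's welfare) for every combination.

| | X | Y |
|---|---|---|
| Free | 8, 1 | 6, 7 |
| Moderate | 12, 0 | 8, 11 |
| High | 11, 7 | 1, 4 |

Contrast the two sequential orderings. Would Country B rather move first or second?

first

If Country A leads: Country B's best replies are Free→Y, Moderate→Y, High→X; Country A's induced payoffs 6, 8, 11; outcome (High, X), payoffs (11, 7).
If Country B leads: Country A's best replies are X→Moderate, Y→Moderate; Country B's induced payoffs 0, 11; outcome (Moderate, Y), payoffs (8, 11).
Country B gets 11 moving first and 7 moving second, so Country B prefers to move first.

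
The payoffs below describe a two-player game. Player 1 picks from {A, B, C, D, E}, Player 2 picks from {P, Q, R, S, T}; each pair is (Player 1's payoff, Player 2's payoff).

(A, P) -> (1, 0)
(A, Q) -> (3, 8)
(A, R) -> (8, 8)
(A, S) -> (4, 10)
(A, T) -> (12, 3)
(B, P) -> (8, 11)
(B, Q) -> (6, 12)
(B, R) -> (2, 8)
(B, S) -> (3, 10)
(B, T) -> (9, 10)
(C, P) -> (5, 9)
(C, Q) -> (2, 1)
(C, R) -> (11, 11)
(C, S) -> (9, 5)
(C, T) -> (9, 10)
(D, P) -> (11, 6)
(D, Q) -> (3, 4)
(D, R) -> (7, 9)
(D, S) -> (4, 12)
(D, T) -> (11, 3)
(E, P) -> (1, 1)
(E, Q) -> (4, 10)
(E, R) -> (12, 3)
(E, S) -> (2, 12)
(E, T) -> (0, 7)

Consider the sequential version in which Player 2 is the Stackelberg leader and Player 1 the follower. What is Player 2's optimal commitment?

Solve by backward induction (Player 2 leads).
- P: BR = D, leader payoff 6.
- Q: BR = B, leader payoff 12.
- R: BR = E, leader payoff 3.
- S: BR = C, leader payoff 5.
- T: BR = A, leader payoff 3.
Maximizing over 6, 12, 3, 5, 3, Player 2 chooses Q. Subgame-perfect outcome: (B, Q) with payoffs (6, 12).

Q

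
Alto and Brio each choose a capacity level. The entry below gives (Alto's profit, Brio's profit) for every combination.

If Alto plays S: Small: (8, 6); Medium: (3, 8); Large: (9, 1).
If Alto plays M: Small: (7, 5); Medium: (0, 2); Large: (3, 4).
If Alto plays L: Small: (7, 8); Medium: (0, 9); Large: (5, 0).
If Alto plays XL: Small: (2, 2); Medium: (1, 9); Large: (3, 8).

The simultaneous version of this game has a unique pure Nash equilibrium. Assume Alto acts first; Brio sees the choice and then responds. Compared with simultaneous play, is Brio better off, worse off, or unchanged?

Work backward from Brio's decision.
- S: BR = Medium, leader payoff 3.
- M: BR = Small, leader payoff 7.
- L: BR = Medium, leader payoff 0.
- XL: BR = Medium, leader payoff 1.
Alto's induced payoffs are 3, 7, 0, 1, so Alto commits to M. Subgame-perfect outcome: (M, Small) with payoffs (7, 5).
For the simultaneous game, intersect best replies.
Alto's best replies: Small→S; Medium→S; Large→S.
Brio's best replies: S→Medium; M→Small; L→Medium; XL→Medium.
The unique mutual best reply is (S, Medium), giving (3, 8).
Brio earns 5 sequentially versus 8 at the Nash outcome: worse off.

worse off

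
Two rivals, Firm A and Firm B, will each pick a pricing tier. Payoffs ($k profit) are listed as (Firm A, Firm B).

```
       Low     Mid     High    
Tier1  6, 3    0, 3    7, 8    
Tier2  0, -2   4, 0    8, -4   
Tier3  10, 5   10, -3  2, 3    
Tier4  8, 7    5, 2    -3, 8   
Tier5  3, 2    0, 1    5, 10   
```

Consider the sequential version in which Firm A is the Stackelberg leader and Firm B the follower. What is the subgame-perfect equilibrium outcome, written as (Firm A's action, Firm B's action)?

(Tier3, Low)

Backward induction with Firm A moving first.
- Tier1: BR = High, leader payoff 7.
- Tier2: BR = Mid, leader payoff 4.
- Tier3: BR = Low, leader payoff 10.
- Tier4: BR = High, leader payoff -3.
- Tier5: BR = High, leader payoff 5.
Maximizing over 7, 4, 10, -3, 5, Firm A chooses Tier3. Subgame-perfect outcome: (Tier3, Low) with payoffs (10, 5).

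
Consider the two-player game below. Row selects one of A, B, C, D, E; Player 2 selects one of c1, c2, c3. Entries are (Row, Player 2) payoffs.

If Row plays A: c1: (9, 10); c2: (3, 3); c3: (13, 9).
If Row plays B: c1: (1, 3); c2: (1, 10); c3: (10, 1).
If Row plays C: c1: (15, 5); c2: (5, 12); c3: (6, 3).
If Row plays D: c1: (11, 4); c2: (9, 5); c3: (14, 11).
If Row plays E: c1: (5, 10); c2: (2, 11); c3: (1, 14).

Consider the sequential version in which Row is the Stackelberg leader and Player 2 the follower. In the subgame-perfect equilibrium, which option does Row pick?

D

Backward induction with Row moving first.
- A: BR = c1, leader payoff 9.
- B: BR = c2, leader payoff 1.
- C: BR = c2, leader payoff 5.
- D: BR = c3, leader payoff 14.
- E: BR = c3, leader payoff 1.
Row's induced payoffs are 9, 1, 5, 14, 1, so Row commits to D. Subgame-perfect outcome: (D, c3) with payoffs (14, 11).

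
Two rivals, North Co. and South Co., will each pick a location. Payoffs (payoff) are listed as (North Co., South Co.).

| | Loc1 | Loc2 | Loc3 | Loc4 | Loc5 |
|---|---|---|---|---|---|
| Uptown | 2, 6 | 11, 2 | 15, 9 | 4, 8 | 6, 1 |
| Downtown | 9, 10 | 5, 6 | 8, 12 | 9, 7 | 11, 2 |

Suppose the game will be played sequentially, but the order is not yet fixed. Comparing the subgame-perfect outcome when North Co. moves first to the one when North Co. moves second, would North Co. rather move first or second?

If North Co. leads: South Co.'s best replies are Uptown→Loc3, Downtown→Loc3; North Co.'s induced payoffs 15, 8; outcome (Uptown, Loc3), payoffs (15, 9).
If South Co. leads: North Co.'s best replies are Loc1→Downtown, Loc2→Uptown, Loc3→Uptown, Loc4→Downtown, Loc5→Downtown; South Co.'s induced payoffs 10, 2, 9, 7, 2; outcome (Downtown, Loc1), payoffs (9, 10).
North Co. gets 15 moving first and 9 moving second, so North Co. prefers to move first.

first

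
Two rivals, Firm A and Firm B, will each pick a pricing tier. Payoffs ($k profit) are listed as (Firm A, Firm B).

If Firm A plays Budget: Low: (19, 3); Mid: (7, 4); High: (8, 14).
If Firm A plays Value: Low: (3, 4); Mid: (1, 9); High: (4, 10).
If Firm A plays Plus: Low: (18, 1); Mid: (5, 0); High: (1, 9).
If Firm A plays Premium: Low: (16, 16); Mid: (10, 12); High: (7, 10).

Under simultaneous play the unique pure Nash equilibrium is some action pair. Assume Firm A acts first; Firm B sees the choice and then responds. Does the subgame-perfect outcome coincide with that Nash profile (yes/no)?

Solve by backward induction (Firm A leads).
- Budget: Firm B compares 3, 4, 14 and picks High; Firm A would get 8.
- Value: Firm B compares 4, 9, 10 and picks High; Firm A would get 4.
- Plus: Firm B compares 1, 0, 9 and picks High; Firm A would get 1.
- Premium: Firm B compares 16, 12, 10 and picks Low; Firm A would get 16.
Maximizing over 8, 4, 1, 16, Firm A chooses Premium. Subgame-perfect outcome: (Premium, Low) with payoffs (16, 16).
Now find the simultaneous Nash equilibrium.
Firm A's best replies: Low→Budget; Mid→Premium; High→Budget.
Firm B's best replies: Budget→High; Value→High; Plus→High; Premium→Low.
The unique mutual best reply is (Budget, High), giving (8, 14).
Sequential outcome (Premium, Low) differs from the Nash profile (Budget, High).

no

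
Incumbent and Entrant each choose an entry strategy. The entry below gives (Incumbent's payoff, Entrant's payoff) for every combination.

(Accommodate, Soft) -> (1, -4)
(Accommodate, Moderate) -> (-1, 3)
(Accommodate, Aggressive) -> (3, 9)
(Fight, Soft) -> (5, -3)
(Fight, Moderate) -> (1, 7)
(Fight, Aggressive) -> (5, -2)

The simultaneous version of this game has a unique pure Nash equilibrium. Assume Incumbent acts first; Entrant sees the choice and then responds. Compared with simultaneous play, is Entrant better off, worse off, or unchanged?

Solve by backward induction (Incumbent leads).
- Accommodate: Entrant compares -4, 3, 9 and picks Aggressive; Incumbent would get 3.
- Fight: Entrant compares -3, 7, -2 and picks Moderate; Incumbent would get 1.
Maximizing over 3, 1, Incumbent chooses Accommodate. Subgame-perfect outcome: (Accommodate, Aggressive) with payoffs (3, 9).
For the simultaneous game, intersect best replies.
Incumbent's best replies: Soft→Fight; Moderate→Fight; Aggressive→Fight.
Entrant's best replies: Accommodate→Aggressive; Fight→Moderate.
The unique mutual best reply is (Fight, Moderate), giving (1, 7).
Entrant earns 9 sequentially versus 7 at the Nash outcome: better off.

better off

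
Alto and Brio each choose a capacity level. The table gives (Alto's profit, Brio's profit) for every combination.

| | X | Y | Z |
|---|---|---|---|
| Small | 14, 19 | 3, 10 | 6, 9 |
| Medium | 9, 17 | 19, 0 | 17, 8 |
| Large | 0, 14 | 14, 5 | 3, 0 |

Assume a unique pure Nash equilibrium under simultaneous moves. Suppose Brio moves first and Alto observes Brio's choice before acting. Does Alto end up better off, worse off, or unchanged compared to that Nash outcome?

Work backward from Alto's decision.
- X: BR = Small, leader payoff 19.
- Y: BR = Medium, leader payoff 0.
- Z: BR = Medium, leader payoff 8.
Brio's induced payoffs are 19, 0, 8, so Brio commits to X. Subgame-perfect outcome: (Small, X) with payoffs (14, 19).
For the simultaneous game, intersect best replies.
Alto's best replies: X→Small; Y→Medium; Z→Medium.
Brio's best replies: Small→X; Medium→X; Large→X.
The unique mutual best reply is (Small, X), giving (14, 19).
Alto earns 14 sequentially versus 14 at the Nash outcome: unchanged.

unchanged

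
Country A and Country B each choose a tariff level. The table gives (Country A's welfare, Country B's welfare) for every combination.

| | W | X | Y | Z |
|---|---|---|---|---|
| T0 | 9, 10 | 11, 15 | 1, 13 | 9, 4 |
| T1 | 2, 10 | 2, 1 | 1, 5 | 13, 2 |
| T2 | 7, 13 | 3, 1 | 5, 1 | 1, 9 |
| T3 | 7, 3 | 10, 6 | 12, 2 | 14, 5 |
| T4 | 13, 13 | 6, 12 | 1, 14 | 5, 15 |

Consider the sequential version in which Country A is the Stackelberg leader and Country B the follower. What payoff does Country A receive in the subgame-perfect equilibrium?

11

Work backward from Country B's decision.
- T0: Country B compares 10, 15, 13, 4 and picks X; Country A would get 11.
- T1: Country B compares 10, 1, 5, 2 and picks W; Country A would get 2.
- T2: Country B compares 13, 1, 1, 9 and picks W; Country A would get 7.
- T3: Country B compares 3, 6, 2, 5 and picks X; Country A would get 10.
- T4: Country B compares 13, 12, 14, 15 and picks Z; Country A would get 5.
Maximizing over 11, 2, 7, 10, 5, Country A chooses T0. Subgame-perfect outcome: (T0, X) with payoffs (11, 15).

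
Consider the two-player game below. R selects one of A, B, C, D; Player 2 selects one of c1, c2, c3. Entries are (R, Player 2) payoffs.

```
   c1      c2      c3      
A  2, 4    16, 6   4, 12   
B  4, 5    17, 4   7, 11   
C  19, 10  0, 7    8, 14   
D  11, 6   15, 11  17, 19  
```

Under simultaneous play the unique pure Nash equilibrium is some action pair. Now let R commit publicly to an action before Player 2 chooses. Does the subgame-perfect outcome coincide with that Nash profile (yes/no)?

Player 2 best-responds to each possible R move:
- A: BR = c3, leader payoff 4.
- B: BR = c3, leader payoff 7.
- C: BR = c3, leader payoff 8.
- D: BR = c3, leader payoff 17.
R's induced payoffs are 4, 7, 8, 17, so R commits to D. Subgame-perfect outcome: (D, c3) with payoffs (17, 19).
Under simultaneous play:
R's best replies: c1→C; c2→B; c3→D.
Player 2's best replies: A→c3; B→c3; C→c3; D→c3.
The unique mutual best reply is (D, c3), giving (17, 19).
Sequential outcome (D, c3) coincides with the Nash profile (D, c3).

yes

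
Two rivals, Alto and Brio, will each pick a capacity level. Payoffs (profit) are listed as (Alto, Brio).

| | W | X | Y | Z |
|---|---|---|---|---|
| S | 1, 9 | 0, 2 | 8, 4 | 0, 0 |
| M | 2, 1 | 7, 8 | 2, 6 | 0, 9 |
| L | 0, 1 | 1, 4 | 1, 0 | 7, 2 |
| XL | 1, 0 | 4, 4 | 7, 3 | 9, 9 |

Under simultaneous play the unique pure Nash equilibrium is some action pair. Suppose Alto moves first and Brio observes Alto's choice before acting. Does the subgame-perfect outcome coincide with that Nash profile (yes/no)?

yes

Solve by backward induction (Alto leads).
- S: Brio compares 9, 2, 4, 0 and picks W; Alto would get 1.
- M: Brio compares 1, 8, 6, 9 and picks Z; Alto would get 0.
- L: Brio compares 1, 4, 0, 2 and picks X; Alto would get 1.
- XL: Brio compares 0, 4, 3, 9 and picks Z; Alto would get 9.
Maximizing over 1, 0, 1, 9, Alto chooses XL. Subgame-perfect outcome: (XL, Z) with payoffs (9, 9).
Now find the simultaneous Nash equilibrium.
Alto's best replies: W→M; X→M; Y→S; Z→XL.
Brio's best replies: S→W; M→Z; L→X; XL→Z.
The unique mutual best reply is (XL, Z), giving (9, 9).
Sequential outcome (XL, Z) coincides with the Nash profile (XL, Z).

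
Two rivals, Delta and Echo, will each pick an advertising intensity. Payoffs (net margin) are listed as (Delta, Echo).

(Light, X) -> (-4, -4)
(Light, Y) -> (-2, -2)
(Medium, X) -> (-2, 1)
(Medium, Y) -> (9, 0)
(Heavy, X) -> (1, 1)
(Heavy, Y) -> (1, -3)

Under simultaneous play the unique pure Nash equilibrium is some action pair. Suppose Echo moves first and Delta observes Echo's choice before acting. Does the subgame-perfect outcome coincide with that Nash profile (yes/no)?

Delta best-responds to each possible Echo move:
- X → Delta plays Heavy (best of -4, -2, 1); Echo gets 1.
- Y → Delta plays Medium (best of -2, 9, 1); Echo gets 0.
Maximizing over 1, 0, Echo chooses X. Subgame-perfect outcome: (Heavy, X) with payoffs (1, 1).
For the simultaneous game, intersect best replies.
Delta's best replies: X→Heavy; Y→Medium.
Echo's best replies: Light→Y; Medium→X; Heavy→X.
Only (Heavy, X) has each player best-responding; Nash payoffs (1, 1).
Sequential outcome (Heavy, X) coincides with the Nash profile (Heavy, X).

yes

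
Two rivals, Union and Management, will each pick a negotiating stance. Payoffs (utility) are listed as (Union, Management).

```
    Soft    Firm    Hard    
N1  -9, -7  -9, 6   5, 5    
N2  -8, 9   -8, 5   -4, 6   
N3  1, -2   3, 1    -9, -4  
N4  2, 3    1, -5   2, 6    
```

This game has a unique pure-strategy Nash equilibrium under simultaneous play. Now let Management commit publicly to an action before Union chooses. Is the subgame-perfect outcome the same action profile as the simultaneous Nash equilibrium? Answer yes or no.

Work backward from Union's decision.
- Soft: Union compares -9, -8, 1, 2 and picks N4; Management would get 3.
- Firm: Union compares -9, -8, 3, 1 and picks N3; Management would get 1.
- Hard: Union compares 5, -4, -9, 2 and picks N1; Management would get 5.
Among 3, 1, 5, the best is 5 at Hard. Subgame-perfect outcome: (N1, Hard) with payoffs (5, 5).
Now find the simultaneous Nash equilibrium.
Union's best replies: Soft→N4; Firm→N3; Hard→N1.
Management's best replies: N1→Firm; N2→Soft; N3→Firm; N4→Hard.
The unique mutual best reply is (N3, Firm), giving (3, 1).
Sequential outcome (N1, Hard) differs from the Nash profile (N3, Firm).

no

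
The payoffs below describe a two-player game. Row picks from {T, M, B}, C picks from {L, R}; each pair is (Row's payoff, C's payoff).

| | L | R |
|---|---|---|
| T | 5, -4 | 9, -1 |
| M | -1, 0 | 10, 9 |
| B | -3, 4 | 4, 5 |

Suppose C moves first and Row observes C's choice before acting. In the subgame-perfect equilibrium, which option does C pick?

Backward induction with C moving first.
- L: BR = T, leader payoff -4.
- R: BR = M, leader payoff 9.
Maximizing over -4, 9, C chooses R. Subgame-perfect outcome: (M, R) with payoffs (10, 9).

R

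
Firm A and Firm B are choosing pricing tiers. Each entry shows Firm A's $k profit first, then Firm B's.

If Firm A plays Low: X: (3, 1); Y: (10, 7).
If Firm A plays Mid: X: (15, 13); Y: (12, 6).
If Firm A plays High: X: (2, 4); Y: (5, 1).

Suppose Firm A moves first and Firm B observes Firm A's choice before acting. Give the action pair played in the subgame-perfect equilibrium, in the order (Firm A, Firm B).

(Mid, X)

Backward induction with Firm A moving first.
- Low: BR = Y, leader payoff 10.
- Mid: BR = X, leader payoff 15.
- High: BR = X, leader payoff 2.
Maximizing over 10, 15, 2, Firm A chooses Mid. Subgame-perfect outcome: (Mid, X) with payoffs (15, 13).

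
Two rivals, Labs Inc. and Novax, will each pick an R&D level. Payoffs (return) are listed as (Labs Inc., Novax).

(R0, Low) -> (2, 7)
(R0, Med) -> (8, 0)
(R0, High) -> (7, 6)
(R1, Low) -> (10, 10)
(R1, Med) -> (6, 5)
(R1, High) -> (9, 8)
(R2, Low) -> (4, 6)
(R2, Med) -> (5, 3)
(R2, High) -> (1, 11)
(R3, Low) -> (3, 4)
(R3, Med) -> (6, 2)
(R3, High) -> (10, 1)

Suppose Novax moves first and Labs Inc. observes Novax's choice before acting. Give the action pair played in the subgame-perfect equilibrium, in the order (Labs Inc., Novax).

Backward induction with Novax moving first.
- Low → Labs Inc. plays R1 (best of 2, 10, 4, 3); Novax gets 10.
- Med → Labs Inc. plays R0 (best of 8, 6, 5, 6); Novax gets 0.
- High → Labs Inc. plays R3 (best of 7, 9, 1, 10); Novax gets 1.
Novax's induced payoffs are 10, 0, 1, so Novax commits to Low. Subgame-perfect outcome: (R1, Low) with payoffs (10, 10).

(R1, Low)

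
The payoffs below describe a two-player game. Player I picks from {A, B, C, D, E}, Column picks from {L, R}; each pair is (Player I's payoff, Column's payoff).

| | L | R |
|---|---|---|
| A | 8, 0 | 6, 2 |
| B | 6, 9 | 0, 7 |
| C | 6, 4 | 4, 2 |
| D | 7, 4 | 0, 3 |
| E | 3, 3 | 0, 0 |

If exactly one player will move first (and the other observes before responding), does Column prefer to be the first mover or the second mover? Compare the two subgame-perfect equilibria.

If Player I leads: Column's best replies are A→R, B→L, C→L, D→L, E→L; Player I's induced payoffs 6, 6, 6, 7, 3; outcome (D, L), payoffs (7, 4).
If Column leads: Player I's best replies are L→A, R→A; Column's induced payoffs 0, 2; outcome (A, R), payoffs (6, 2).
Column gets 2 moving first and 4 moving second, so Column prefers to move second.

second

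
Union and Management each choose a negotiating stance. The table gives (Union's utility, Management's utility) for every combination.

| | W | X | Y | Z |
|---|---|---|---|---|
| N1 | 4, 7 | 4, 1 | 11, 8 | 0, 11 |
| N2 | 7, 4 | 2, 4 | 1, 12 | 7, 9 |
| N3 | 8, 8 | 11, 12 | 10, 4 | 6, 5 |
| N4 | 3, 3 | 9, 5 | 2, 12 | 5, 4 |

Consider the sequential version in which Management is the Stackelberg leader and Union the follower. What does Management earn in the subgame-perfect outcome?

Backward induction with Management moving first.
- W: BR = N3, leader payoff 8.
- X: BR = N3, leader payoff 12.
- Y: BR = N1, leader payoff 8.
- Z: BR = N2, leader payoff 9.
Maximizing over 8, 12, 8, 9, Management chooses X. Subgame-perfect outcome: (N3, X) with payoffs (11, 12).

12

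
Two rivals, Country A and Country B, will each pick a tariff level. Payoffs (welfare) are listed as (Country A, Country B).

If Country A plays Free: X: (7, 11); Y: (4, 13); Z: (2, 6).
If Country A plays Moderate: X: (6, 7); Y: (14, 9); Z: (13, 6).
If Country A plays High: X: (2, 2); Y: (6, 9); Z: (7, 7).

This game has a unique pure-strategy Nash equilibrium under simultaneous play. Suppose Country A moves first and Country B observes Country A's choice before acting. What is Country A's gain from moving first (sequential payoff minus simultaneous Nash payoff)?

Work backward from Country B's decision.
- Free: BR = Y, leader payoff 4.
- Moderate: BR = Y, leader payoff 14.
- High: BR = Y, leader payoff 6.
Maximizing over 4, 14, 6, Country A chooses Moderate. Subgame-perfect outcome: (Moderate, Y) with payoffs (14, 9).
Now find the simultaneous Nash equilibrium.
Country A's best replies: X→Free; Y→Moderate; Z→Moderate.
Country B's best replies: Free→Y; Moderate→Y; High→Y.
The unique mutual best reply is (Moderate, Y), giving (14, 9).
Country A's commitment gain: 14 − 14 = 0.

0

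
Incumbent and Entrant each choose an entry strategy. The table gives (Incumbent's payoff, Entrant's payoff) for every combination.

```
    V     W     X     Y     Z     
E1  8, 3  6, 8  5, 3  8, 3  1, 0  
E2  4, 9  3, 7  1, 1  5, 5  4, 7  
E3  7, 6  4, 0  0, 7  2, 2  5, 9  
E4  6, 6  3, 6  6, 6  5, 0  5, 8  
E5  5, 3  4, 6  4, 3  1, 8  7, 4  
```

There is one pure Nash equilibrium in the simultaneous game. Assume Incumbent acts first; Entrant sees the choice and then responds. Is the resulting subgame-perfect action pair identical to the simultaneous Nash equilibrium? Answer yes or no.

yes

Solve by backward induction (Incumbent leads).
- E1: Entrant compares 3, 8, 3, 3, 0 and picks W; Incumbent would get 6.
- E2: Entrant compares 9, 7, 1, 5, 7 and picks V; Incumbent would get 4.
- E3: Entrant compares 6, 0, 7, 2, 9 and picks Z; Incumbent would get 5.
- E4: Entrant compares 6, 6, 6, 0, 8 and picks Z; Incumbent would get 5.
- E5: Entrant compares 3, 6, 3, 8, 4 and picks Y; Incumbent would get 1.
Among 6, 4, 5, 5, 1, the best is 6 at E1. Subgame-perfect outcome: (E1, W) with payoffs (6, 8).
Now find the simultaneous Nash equilibrium.
Incumbent's best replies: V→E1; W→E1; X→E4; Y→E1; Z→E5.
Entrant's best replies: E1→W; E2→V; E3→Z; E4→Z; E5→Y.
Only (E1, W) has each player best-responding; Nash payoffs (6, 8).
Sequential outcome (E1, W) coincides with the Nash profile (E1, W).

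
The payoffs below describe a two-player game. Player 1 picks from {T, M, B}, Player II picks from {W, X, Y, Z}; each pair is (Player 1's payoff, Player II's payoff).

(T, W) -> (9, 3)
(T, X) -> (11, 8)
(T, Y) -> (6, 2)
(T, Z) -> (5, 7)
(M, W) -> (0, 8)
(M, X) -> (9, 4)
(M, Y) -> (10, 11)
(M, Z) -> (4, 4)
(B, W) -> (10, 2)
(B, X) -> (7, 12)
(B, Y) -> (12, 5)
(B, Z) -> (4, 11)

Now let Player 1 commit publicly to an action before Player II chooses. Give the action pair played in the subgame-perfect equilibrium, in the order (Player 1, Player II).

Backward induction with Player 1 moving first.
- T: Player II compares 3, 8, 2, 7 and picks X; Player 1 would get 11.
- M: Player II compares 8, 4, 11, 4 and picks Y; Player 1 would get 10.
- B: Player II compares 2, 12, 5, 11 and picks X; Player 1 would get 7.
Maximizing over 11, 10, 7, Player 1 chooses T. Subgame-perfect outcome: (T, X) with payoffs (11, 8).

(T, X)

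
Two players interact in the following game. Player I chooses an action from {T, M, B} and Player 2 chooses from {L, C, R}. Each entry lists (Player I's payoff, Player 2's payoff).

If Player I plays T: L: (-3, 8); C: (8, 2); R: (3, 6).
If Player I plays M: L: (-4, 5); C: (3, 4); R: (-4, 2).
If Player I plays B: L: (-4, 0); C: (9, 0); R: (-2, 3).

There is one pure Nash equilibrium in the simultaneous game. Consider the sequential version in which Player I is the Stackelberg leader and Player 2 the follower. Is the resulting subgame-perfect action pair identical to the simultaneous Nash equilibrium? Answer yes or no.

no

Work backward from Player 2's decision.
- T: Player 2 compares 8, 2, 6 and picks L; Player I would get -3.
- M: Player 2 compares 5, 4, 2 and picks L; Player I would get -4.
- B: Player 2 compares 0, 0, 3 and picks R; Player I would get -2.
Among -3, -4, -2, the best is -2 at B. Subgame-perfect outcome: (B, R) with payoffs (-2, 3).
Now find the simultaneous Nash equilibrium.
Player I's best replies: L→T; C→B; R→T.
Player 2's best replies: T→L; M→L; B→R.
The unique mutual best reply is (T, L), giving (-3, 8).
Sequential outcome (B, R) differs from the Nash profile (T, L).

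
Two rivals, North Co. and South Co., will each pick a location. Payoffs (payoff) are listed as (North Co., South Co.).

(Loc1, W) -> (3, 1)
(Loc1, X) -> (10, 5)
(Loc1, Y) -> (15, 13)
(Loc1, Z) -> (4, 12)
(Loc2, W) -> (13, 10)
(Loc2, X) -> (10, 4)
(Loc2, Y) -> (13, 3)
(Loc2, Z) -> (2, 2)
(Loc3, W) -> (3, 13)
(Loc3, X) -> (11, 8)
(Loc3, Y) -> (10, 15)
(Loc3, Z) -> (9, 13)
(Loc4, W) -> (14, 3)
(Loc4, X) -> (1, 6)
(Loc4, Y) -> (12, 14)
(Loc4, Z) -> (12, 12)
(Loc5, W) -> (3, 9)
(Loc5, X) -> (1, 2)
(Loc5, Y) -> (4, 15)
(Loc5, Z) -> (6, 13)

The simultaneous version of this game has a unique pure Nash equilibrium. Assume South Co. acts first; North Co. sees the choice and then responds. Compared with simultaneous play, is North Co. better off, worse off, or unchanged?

North Co. best-responds to each possible South Co. move:
- W: North Co. compares 3, 13, 3, 14, 3 and picks Loc4; South Co. would get 3.
- X: North Co. compares 10, 10, 11, 1, 1 and picks Loc3; South Co. would get 8.
- Y: North Co. compares 15, 13, 10, 12, 4 and picks Loc1; South Co. would get 13.
- Z: North Co. compares 4, 2, 9, 12, 6 and picks Loc4; South Co. would get 12.
Among 3, 8, 13, 12, the best is 13 at Y. Subgame-perfect outcome: (Loc1, Y) with payoffs (15, 13).
For the simultaneous game, intersect best replies.
North Co.'s best replies: W→Loc4; X→Loc3; Y→Loc1; Z→Loc4.
South Co.'s best replies: Loc1→Y; Loc2→W; Loc3→Y; Loc4→Y; Loc5→Y.
Only (Loc1, Y) has each player best-responding; Nash payoffs (15, 13).
North Co. earns 15 sequentially versus 15 at the Nash outcome: unchanged.

unchanged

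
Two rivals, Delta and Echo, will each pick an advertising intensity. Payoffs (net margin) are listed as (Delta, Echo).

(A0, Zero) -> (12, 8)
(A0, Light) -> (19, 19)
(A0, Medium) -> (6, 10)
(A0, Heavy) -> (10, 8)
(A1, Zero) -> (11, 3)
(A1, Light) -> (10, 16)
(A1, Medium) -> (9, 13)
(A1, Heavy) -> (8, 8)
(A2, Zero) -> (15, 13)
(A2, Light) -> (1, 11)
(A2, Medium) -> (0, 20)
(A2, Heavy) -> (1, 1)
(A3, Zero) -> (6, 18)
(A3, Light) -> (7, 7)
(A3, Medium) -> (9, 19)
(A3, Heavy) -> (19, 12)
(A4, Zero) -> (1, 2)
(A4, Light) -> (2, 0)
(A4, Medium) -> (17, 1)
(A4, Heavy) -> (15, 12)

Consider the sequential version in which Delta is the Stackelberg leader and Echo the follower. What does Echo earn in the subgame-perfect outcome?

Solve by backward induction (Delta leads).
- A0: Echo compares 8, 19, 10, 8 and picks Light; Delta would get 19.
- A1: Echo compares 3, 16, 13, 8 and picks Light; Delta would get 10.
- A2: Echo compares 13, 11, 20, 1 and picks Medium; Delta would get 0.
- A3: Echo compares 18, 7, 19, 12 and picks Medium; Delta would get 9.
- A4: Echo compares 2, 0, 1, 12 and picks Heavy; Delta would get 15.
Maximizing over 19, 10, 0, 9, 15, Delta chooses A0. Subgame-perfect outcome: (A0, Light) with payoffs (19, 19).

19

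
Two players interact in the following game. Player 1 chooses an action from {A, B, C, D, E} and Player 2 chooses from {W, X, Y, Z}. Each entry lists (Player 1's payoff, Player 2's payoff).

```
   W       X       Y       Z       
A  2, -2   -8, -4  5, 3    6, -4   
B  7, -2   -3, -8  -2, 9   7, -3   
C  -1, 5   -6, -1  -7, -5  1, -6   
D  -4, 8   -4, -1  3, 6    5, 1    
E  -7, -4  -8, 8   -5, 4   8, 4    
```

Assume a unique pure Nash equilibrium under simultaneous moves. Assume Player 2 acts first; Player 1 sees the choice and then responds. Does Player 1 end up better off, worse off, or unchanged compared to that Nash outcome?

Player 1 best-responds to each possible Player 2 move:
- W: Player 1 compares 2, 7, -1, -4, -7 and picks B; Player 2 would get -2.
- X: Player 1 compares -8, -3, -6, -4, -8 and picks B; Player 2 would get -8.
- Y: Player 1 compares 5, -2, -7, 3, -5 and picks A; Player 2 would get 3.
- Z: Player 1 compares 6, 7, 1, 5, 8 and picks E; Player 2 would get 4.
Among -2, -8, 3, 4, the best is 4 at Z. Subgame-perfect outcome: (E, Z) with payoffs (8, 4).
Under simultaneous play:
Player 1's best replies: W→B; X→B; Y→A; Z→E.
Player 2's best replies: A→Y; B→Y; C→W; D→W; E→X.
Only (A, Y) has each player best-responding; Nash payoffs (5, 3).
Player 1 earns 8 sequentially versus 5 at the Nash outcome: better off.

better off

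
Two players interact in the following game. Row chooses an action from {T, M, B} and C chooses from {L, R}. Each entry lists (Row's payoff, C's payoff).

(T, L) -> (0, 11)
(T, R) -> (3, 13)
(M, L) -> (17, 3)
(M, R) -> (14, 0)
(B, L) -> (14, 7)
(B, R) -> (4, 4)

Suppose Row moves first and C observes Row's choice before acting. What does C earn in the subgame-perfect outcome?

Solve by backward induction (Row leads).
- T: BR = R, leader payoff 3.
- M: BR = L, leader payoff 17.
- B: BR = L, leader payoff 14.
Maximizing over 3, 17, 14, Row chooses M. Subgame-perfect outcome: (M, L) with payoffs (17, 3).

3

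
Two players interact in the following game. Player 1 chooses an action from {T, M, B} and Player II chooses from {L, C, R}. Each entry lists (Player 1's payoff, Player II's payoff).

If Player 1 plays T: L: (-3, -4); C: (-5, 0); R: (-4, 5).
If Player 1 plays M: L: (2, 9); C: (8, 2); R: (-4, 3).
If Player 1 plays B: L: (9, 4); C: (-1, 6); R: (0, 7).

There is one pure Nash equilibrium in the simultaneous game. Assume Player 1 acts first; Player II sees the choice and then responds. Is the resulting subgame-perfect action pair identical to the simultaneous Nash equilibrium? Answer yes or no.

Backward induction with Player 1 moving first.
- T: Player II compares -4, 0, 5 and picks R; Player 1 would get -4.
- M: Player II compares 9, 2, 3 and picks L; Player 1 would get 2.
- B: Player II compares 4, 6, 7 and picks R; Player 1 would get 0.
Among -4, 2, 0, the best is 2 at M. Subgame-perfect outcome: (M, L) with payoffs (2, 9).
Under simultaneous play:
Player 1's best replies: L→B; C→M; R→B.
Player II's best replies: T→R; M→L; B→R.
The unique mutual best reply is (B, R), giving (0, 7).
Sequential outcome (M, L) differs from the Nash profile (B, R).

no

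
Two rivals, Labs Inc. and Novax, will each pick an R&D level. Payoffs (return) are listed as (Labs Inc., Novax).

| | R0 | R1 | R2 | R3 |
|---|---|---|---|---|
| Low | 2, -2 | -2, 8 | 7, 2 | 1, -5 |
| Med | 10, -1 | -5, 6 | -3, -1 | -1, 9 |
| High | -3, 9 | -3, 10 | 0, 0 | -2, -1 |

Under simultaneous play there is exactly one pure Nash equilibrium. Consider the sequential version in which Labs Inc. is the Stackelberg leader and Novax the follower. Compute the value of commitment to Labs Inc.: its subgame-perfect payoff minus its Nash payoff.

1

Novax best-responds to each possible Labs Inc. move:
- Low: Novax compares -2, 8, 2, -5 and picks R1; Labs Inc. would get -2.
- Med: Novax compares -1, 6, -1, 9 and picks R3; Labs Inc. would get -1.
- High: Novax compares 9, 10, 0, -1 and picks R1; Labs Inc. would get -3.
Among -2, -1, -3, the best is -1 at Med. Subgame-perfect outcome: (Med, R3) with payoffs (-1, 9).
Now find the simultaneous Nash equilibrium.
Labs Inc.'s best replies: R0→Med; R1→Low; R2→Low; R3→Low.
Novax's best replies: Low→R1; Med→R3; High→R1.
Only (Low, R1) has each player best-responding; Nash payoffs (-2, 8).
Labs Inc.'s commitment gain: -1 − -2 = 1.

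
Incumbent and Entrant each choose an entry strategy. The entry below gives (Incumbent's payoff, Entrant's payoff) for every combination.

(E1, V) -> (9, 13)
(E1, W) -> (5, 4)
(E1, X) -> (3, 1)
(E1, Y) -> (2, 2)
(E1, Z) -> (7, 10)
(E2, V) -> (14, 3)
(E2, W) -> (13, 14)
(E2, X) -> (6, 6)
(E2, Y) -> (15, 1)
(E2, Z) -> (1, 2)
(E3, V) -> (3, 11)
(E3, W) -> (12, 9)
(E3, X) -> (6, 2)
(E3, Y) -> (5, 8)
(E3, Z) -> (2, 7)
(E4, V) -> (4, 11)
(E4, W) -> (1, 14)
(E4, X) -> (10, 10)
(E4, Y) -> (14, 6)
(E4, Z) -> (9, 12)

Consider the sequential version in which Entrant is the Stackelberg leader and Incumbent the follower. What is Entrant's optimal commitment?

Incumbent best-responds to each possible Entrant move:
- V → Incumbent plays E2 (best of 9, 14, 3, 4); Entrant gets 3.
- W → Incumbent plays E2 (best of 5, 13, 12, 1); Entrant gets 14.
- X → Incumbent plays E4 (best of 3, 6, 6, 10); Entrant gets 10.
- Y → Incumbent plays E2 (best of 2, 15, 5, 14); Entrant gets 1.
- Z → Incumbent plays E4 (best of 7, 1, 2, 9); Entrant gets 12.
Among 3, 14, 10, 1, 12, the best is 14 at W. Subgame-perfect outcome: (E2, W) with payoffs (13, 14).

W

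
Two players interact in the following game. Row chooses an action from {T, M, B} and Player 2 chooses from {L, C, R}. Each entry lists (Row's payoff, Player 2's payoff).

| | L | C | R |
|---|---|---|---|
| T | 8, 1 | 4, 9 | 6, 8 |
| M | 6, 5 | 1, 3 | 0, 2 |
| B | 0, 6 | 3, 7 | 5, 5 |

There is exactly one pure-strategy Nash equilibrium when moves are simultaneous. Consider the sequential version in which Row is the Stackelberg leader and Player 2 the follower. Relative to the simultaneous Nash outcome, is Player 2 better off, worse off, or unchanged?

Player 2 best-responds to each possible Row move:
- T: BR = C, leader payoff 4.
- M: BR = L, leader payoff 6.
- B: BR = C, leader payoff 3.
Maximizing over 4, 6, 3, Row chooses M. Subgame-perfect outcome: (M, L) with payoffs (6, 5).
For the simultaneous game, intersect best replies.
Row's best replies: L→T; C→T; R→T.
Player 2's best replies: T→C; M→L; B→C.
Only (T, C) has each player best-responding; Nash payoffs (4, 9).
Player 2 earns 5 sequentially versus 9 at the Nash outcome: worse off.

worse off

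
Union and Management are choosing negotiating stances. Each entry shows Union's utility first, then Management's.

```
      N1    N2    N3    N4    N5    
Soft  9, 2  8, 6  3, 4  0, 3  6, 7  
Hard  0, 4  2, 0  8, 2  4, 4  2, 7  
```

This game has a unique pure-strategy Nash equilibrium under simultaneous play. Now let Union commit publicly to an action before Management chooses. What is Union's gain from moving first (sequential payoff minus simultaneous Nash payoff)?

Work backward from Management's decision.
- Soft → Management plays N5 (best of 2, 6, 4, 3, 7); Union gets 6.
- Hard → Management plays N5 (best of 4, 0, 2, 4, 7); Union gets 2.
Union's induced payoffs are 6, 2, so Union commits to Soft. Subgame-perfect outcome: (Soft, N5) with payoffs (6, 7).
Under simultaneous play:
Union's best replies: N1→Soft; N2→Soft; N3→Hard; N4→Hard; N5→Soft.
Management's best replies: Soft→N5; Hard→N5.
The unique mutual best reply is (Soft, N5), giving (6, 7).
Union's commitment gain: 6 − 6 = 0.

0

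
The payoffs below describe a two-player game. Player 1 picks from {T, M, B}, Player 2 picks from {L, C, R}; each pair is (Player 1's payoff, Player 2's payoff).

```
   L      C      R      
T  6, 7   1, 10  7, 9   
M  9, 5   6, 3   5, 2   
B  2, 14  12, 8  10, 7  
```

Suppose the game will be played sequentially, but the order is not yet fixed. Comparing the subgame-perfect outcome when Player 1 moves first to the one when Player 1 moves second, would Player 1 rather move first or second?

If Player 1 leads: Player 2's best replies are T→C, M→L, B→L; Player 1's induced payoffs 1, 9, 2; outcome (M, L), payoffs (9, 5).
If Player 2 leads: Player 1's best replies are L→M, C→B, R→B; Player 2's induced payoffs 5, 8, 7; outcome (B, C), payoffs (12, 8).
Player 1 gets 9 moving first and 12 moving second, so Player 1 prefers to move second.

second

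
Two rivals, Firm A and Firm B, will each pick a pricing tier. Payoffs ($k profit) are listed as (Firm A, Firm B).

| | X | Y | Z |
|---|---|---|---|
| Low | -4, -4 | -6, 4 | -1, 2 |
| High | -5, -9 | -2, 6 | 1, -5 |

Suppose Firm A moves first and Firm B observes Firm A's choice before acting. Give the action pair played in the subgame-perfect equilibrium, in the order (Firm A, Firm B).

Backward induction with Firm A moving first.
- Low: Firm B compares -4, 4, 2 and picks Y; Firm A would get -6.
- High: Firm B compares -9, 6, -5 and picks Y; Firm A would get -2.
Maximizing over -6, -2, Firm A chooses High. Subgame-perfect outcome: (High, Y) with payoffs (-2, 6).

(High, Y)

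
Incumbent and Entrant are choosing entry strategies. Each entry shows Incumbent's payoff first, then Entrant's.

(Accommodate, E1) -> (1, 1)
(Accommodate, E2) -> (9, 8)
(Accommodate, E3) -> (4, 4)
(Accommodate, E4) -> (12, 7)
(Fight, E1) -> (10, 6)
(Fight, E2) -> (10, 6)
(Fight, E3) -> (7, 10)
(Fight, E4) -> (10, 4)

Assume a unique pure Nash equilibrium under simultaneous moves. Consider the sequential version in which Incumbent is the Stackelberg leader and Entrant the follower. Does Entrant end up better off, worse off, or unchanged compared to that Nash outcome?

Solve by backward induction (Incumbent leads).
- Accommodate → Entrant plays E2 (best of 1, 8, 4, 7); Incumbent gets 9.
- Fight → Entrant plays E3 (best of 6, 6, 10, 4); Incumbent gets 7.
Among 9, 7, the best is 9 at Accommodate. Subgame-perfect outcome: (Accommodate, E2) with payoffs (9, 8).
Under simultaneous play:
Incumbent's best replies: E1→Fight; E2→Fight; E3→Fight; E4→Accommodate.
Entrant's best replies: Accommodate→E2; Fight→E3.
The unique mutual best reply is (Fight, E3), giving (7, 10).
Entrant earns 8 sequentially versus 10 at the Nash outcome: worse off.

worse off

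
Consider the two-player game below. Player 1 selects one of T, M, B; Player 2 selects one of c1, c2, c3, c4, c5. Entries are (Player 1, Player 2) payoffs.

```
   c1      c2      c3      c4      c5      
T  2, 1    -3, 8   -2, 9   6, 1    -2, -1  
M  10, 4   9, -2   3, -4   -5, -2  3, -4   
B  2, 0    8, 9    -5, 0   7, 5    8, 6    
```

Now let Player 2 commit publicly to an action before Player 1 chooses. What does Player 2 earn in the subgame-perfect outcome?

Solve by backward induction (Player 2 leads).
- c1 → Player 1 plays M (best of 2, 10, 2); Player 2 gets 4.
- c2 → Player 1 plays M (best of -3, 9, 8); Player 2 gets -2.
- c3 → Player 1 plays M (best of -2, 3, -5); Player 2 gets -4.
- c4 → Player 1 plays B (best of 6, -5, 7); Player 2 gets 5.
- c5 → Player 1 plays B (best of -2, 3, 8); Player 2 gets 6.
Among 4, -2, -4, 5, 6, the best is 6 at c5. Subgame-perfect outcome: (B, c5) with payoffs (8, 6).

6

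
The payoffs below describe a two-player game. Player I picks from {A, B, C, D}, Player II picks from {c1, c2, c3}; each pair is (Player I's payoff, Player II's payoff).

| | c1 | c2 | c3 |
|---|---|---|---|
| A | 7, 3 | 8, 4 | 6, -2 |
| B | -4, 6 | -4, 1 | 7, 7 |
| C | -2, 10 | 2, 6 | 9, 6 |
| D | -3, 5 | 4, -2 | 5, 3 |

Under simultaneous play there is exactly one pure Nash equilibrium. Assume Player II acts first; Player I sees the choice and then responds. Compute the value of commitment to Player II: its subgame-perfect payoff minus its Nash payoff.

2

Solve by backward induction (Player II leads).
- c1: Player I compares 7, -4, -2, -3 and picks A; Player II would get 3.
- c2: Player I compares 8, -4, 2, 4 and picks A; Player II would get 4.
- c3: Player I compares 6, 7, 9, 5 and picks C; Player II would get 6.
Among 3, 4, 6, the best is 6 at c3. Subgame-perfect outcome: (C, c3) with payoffs (9, 6).
For the simultaneous game, intersect best replies.
Player I's best replies: c1→A; c2→A; c3→C.
Player II's best replies: A→c2; B→c3; C→c1; D→c1.
The unique mutual best reply is (A, c2), giving (8, 4).
Player II's commitment gain: 6 − 4 = 2.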